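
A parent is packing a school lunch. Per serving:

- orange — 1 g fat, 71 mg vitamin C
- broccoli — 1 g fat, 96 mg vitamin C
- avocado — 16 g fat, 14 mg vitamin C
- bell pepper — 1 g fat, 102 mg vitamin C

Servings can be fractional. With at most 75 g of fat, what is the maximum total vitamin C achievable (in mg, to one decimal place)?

Vitamin C per g fat: bell pepper 102, broccoli 96, orange 71, avocado 0.875.
With no serving limits, spend the whole fat allowance on bell pepper: 75 g / 1 g × 102 mg = 7650.0 mg.

7650.0 mg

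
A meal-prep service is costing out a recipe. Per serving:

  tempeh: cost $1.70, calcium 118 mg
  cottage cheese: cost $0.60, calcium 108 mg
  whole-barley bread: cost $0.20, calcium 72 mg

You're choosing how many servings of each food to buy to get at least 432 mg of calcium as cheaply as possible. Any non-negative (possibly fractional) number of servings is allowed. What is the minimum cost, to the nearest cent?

Cost per mg of calcium: whole-barley bread $0.0028, cottage cheese $0.0056, tempeh $0.0144.
With no serving limits, use only whole-barley bread: 432 mg / 72 mg = 6 servings × $0.20 = $1.20.

$1.20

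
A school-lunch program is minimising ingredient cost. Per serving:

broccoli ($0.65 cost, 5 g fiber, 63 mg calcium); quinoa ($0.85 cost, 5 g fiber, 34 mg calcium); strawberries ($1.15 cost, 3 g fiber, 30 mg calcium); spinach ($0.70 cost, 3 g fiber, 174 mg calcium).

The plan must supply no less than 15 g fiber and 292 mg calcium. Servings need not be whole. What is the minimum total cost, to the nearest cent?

An LP optimum is at a vertex; with two nutrient constraints at most two foods are used. Check each candidate.
broccoli only: max(15/5, 292/63) = 4.635 servings → $3.01.
quinoa only: max(15/5, 292/34) = 8.588 servings → $7.30.
strawberries only: max(15/3, 292/30) = 9.733 servings → $11.19.
spinach only: max(15/3, 292/174) = 5 servings → $3.50.
broccoli + quinoa: the both-tight solution has a negative serving — not a feasible corner.
broccoli + strawberries: intersection lies outside the first quadrant.
broccoli + spinach with both tight: 2.546 servings and 0.7562 servings → $2.18.
quinoa + strawberries with both targets exact would need a negative amount; discard.
quinoa + spinach with both tight: 2.258 servings and 1.237 servings → $2.79.
strawberries + spinach with both tight: 4.014 servings and 0.9861 servings → $5.31.
Cheapest feasible corner: $2.18.

$2.18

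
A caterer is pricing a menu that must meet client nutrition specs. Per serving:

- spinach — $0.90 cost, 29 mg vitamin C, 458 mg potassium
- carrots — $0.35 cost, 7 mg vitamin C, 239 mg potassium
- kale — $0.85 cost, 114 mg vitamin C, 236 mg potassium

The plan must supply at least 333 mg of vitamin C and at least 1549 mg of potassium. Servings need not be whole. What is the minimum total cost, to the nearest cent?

$3.62

At the optimum either one food covers both requirements or two foods hit both targets exactly; no other combination can be cheaper.
spinach only: max(333/29, 1549/458) = 11.48 servings → $10.33.
carrots only: max(333/7, 1549/239) = 47.57 servings → $16.65.
kale only: max(333/114, 1549/236) = 6.564 servings → $5.58.
spinach + carrots with both targets exact would need a negative amount; discard.
spinach + kale with both tight: 2.16 servings and 2.372 servings → $3.96.
carrots + kale with both tight: 3.829 servings and 2.686 servings → $3.62.
So the least-cost plan costs $3.62.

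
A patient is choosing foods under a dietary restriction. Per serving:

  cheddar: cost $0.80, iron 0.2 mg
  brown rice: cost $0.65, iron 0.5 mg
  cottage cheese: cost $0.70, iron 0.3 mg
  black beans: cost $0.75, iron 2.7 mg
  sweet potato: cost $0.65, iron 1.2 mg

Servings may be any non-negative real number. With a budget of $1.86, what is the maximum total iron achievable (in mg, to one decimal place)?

Iron per dollar: black beans 3.6, sweet potato 1.846, brown rice 0.7692, cottage cheese 0.4286, cheddar 0.25.
With no serving limits, spend the whole cost allowance on black beans: $1.86 / $0.75 × 2.7 mg = 6.7 mg.

6.7 mg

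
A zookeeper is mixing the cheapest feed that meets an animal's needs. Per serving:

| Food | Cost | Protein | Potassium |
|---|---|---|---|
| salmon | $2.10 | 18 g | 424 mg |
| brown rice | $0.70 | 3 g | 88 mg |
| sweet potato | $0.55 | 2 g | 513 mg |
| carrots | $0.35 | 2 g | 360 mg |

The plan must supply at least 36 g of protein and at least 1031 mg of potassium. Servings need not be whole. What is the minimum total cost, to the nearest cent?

A basic optimal solution has at most two foods positive. Try each food alone and each pair with both targets met exactly.
salmon only: max(36/18, 1031/424) = 2.432 servings → $5.11.
brown rice only: max(36/3, 1031/88) = 12 servings → $8.40.
sweet potato only: max(36/2, 1031/513) = 18 servings → $9.90.
carrots only: max(36/2, 1031/360) = 18 servings → $6.30.
salmon + brown rice with both tight: 0.2404 servings and 10.56 servings → $7.90.
salmon + sweet potato with both tight: 1.956 servings and 0.3928 servings → $4.32.
salmon + carrots with both tight: 1.935 servings and 0.5849 servings → $4.27.
brown rice + sweet potato with both targets exact would need a negative amount; discard.
brown rice + carrots: the both-tight solution has a negative serving — not a feasible corner.
sweet potato + carrots: intersection lies outside the first quadrant.
So the least-cost plan costs $4.27.

$4.27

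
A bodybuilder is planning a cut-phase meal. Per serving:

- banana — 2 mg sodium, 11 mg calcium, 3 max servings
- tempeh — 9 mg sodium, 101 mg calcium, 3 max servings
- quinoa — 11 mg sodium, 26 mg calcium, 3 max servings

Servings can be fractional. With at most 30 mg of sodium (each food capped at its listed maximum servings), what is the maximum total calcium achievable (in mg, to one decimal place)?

319.5 mg

Calcium per mg sodium: tempeh 11.22, banana 5.5, quinoa 2.364.
Take 3 servings of tempeh: uses 27 mg sodium, +303.0 mg calcium (running total 303.0 mg).
Take 1.5 servings of banana: uses 3 mg sodium, +16.5 mg calcium (running total 319.5 mg).
Filling greedily by calcium-per-mg sodium is optimal for one linear limit, giving 319.5 mg.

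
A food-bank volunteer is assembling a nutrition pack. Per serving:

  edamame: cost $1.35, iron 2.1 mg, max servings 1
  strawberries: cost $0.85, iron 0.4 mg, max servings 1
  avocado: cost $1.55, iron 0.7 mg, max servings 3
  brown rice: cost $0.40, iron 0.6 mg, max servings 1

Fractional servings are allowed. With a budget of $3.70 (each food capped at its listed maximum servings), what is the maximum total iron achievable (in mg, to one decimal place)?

3.6 mg

Iron per dollar: edamame 1.556, brown rice 1.5, strawberries 0.4706, avocado 0.4516.
Take 1 serving of edamame: spends $1.35, +2.1 mg iron (running total 2.1 mg).
Take 1 serving of brown rice: spends $0.40, +0.6 mg iron (running total 2.7 mg).
Take 1 serving of strawberries: spends $0.85, +0.4 mg iron (running total 3.1 mg).
Take 0.7097 servings of avocado: spends $1.10, +0.5 mg iron (running total 3.6 mg).
Greedy by best ratio exhausts the cost allowance optimally: 3.6 mg.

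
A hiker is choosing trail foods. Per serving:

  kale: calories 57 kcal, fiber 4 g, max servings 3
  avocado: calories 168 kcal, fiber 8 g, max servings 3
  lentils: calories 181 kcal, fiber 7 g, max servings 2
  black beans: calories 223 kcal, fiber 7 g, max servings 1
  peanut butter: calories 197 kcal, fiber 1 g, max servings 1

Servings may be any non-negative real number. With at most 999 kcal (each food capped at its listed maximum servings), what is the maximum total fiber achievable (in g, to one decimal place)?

Fiber per kcal: kale 0.07018, avocado 0.04762, lentils 0.03867, black beans 0.03139, peanut butter 0.005076.
Take 3 servings of kale: uses 171 kcal, +12.0 g fiber (running total 12.0 g).
Take 3 servings of avocado: uses 504 kcal, +24.0 g fiber (running total 36.0 g).
Take 1.79 servings of lentils: uses 324 kcal, +12.5 g fiber (running total 48.5 g).
Greedy by best ratio exhausts the calories allowance optimally: 48.5 g.

48.5 g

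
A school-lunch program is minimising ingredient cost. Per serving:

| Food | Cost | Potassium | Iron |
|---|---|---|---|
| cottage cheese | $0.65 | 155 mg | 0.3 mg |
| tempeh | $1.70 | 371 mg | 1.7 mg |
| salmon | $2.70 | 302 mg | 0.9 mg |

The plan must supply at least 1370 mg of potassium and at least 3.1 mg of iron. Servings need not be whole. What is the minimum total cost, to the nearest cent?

$5.81

For a min-cost LP with two ≥-constraints, a basic feasible solution has at most two positive variables.
cottage cheese only: max(1370/155, 3.1/0.3) = 10.33 servings → $6.72.
tempeh only: max(1370/371, 3.1/1.7) = 3.693 servings → $6.28.
salmon only: max(1370/302, 3.1/0.9) = 4.536 servings → $12.25.
cottage cheese + tempeh with both tight: 7.746 servings and 0.4566 servings → $5.81.
cottage cheese + salmon with both tight: 6.07 servings and 1.421 servings → $7.78.
tempeh + salmon with both targets exact would need a negative amount; discard.
So the least-cost plan costs $5.81.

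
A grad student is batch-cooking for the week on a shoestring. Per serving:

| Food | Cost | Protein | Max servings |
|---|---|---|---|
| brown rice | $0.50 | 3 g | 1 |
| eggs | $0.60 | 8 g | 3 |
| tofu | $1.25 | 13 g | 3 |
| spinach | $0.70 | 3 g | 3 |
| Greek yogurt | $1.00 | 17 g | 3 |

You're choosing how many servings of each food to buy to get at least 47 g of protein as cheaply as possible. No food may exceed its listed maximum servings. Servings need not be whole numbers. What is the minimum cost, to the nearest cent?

Cost per g of protein: Greek yogurt $0.0588, eggs $0.0750, tofu $0.0962, brown rice $0.1667, spinach $0.2333.
Take 2.765 servings of Greek yogurt: +47.0 g protein for $2.76 (total $2.76, still need 0.0 g).
Greedy by cheapest-per-g is optimal for a single linear constraint, so the minimum cost is $2.76.

$2.76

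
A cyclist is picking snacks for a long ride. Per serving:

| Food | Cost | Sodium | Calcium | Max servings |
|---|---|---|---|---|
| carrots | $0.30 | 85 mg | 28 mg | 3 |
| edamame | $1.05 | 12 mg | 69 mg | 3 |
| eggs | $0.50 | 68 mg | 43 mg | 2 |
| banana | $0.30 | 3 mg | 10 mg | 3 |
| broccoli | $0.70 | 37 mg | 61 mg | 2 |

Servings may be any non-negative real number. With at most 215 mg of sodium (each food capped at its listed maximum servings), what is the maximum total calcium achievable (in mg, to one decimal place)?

419.7 mg

Calcium per mg sodium: edamame 5.75, banana 3.333, broccoli 1.649, eggs 0.6324, carrots 0.3294.
Take 3 servings of edamame: uses 36 mg sodium, +207.0 mg calcium (running total 207.0 mg).
Take 3 servings of banana: uses 9 mg sodium, +30.0 mg calcium (running total 237.0 mg).
Take 2 servings of broccoli: uses 74 mg sodium, +122.0 mg calcium (running total 359.0 mg).
Take 1.412 servings of eggs: uses 96 mg sodium, +60.7 mg calcium (running total 419.7 mg).
Filling greedily by calcium-per-mg sodium is optimal for one linear limit, giving 419.7 mg.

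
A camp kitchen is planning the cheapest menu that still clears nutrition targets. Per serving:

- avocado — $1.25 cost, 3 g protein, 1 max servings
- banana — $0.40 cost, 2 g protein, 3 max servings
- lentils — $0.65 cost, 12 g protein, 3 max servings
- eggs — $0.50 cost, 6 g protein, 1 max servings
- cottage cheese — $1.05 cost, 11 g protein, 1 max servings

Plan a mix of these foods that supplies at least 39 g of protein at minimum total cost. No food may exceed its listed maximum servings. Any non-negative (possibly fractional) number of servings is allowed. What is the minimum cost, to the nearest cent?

Cost per g of protein: lentils $0.0542, eggs $0.0833, cottage cheese $0.0955, banana $0.2000, avocado $0.4167.
Take 3 servings of lentils: +36.0 g protein for $1.95 (total $1.95, still need 3.0 g).
Take 0.5 servings of eggs: +3.0 g protein for $0.25 (total $2.20, still need 0.0 g).
Greedy by cheapest-per-g is optimal for a single linear constraint, so the minimum cost is $2.20.

$2.20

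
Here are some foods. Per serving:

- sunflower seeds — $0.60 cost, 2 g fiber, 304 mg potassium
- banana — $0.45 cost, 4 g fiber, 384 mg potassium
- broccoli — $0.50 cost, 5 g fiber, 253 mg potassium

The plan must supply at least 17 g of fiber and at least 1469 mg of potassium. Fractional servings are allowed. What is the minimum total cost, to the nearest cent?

sunflower seeds only: max(17/2, 1469/304) = 8.5 servings → $5.10.
banana only: max(17/4, 1469/384) = 4.25 servings → $1.91.
broccoli only: max(17/5, 1469/253) = 5.806 servings → $2.90.
sunflower seeds + banana with both targets exact would need a negative amount; discard.
sunflower seeds + broccoli with both tight: 3.002 servings and 2.199 servings → $2.90.
banana + broccoli with both tight: 3.352 servings and 0.7181 servings → $1.87.
So the least-cost plan costs $1.87.

$1.87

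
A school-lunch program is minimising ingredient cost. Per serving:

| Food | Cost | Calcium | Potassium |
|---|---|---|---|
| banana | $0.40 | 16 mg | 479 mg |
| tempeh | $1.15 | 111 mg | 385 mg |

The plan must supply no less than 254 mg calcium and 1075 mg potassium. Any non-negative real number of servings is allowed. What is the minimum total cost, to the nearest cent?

$2.74

Compare the cost at each extreme point of the feasible region.
banana only: max(254/16, 1075/479) = 15.88 servings → $6.35.
tempeh only: max(254/111, 1075/385) = 2.792 servings → $3.21.
banana + tempeh with both tight: 0.4581 servings and 2.222 servings → $2.74.
Cheapest feasible corner: $2.74.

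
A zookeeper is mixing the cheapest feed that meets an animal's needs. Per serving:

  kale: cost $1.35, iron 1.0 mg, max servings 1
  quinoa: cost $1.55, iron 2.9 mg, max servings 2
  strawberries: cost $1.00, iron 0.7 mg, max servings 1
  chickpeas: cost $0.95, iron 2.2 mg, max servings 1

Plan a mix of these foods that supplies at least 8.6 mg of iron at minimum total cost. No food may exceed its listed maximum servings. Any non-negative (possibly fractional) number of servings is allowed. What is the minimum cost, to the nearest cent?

Cost per mg of iron: chickpeas $0.4318, quinoa $0.5345, kale $1.3500, strawberries $1.4286.
Take 1 serving of chickpeas: +2.2 mg iron for $0.95 (total $0.95, still need 6.4 mg).
Take 2 servings of quinoa: +5.8 mg iron for $3.10 (total $4.05, still need 0.6 mg).
Take 0.6 servings of kale: +0.6 mg iron for $0.81 (total $4.86, still need 0.0 mg).
Filling from the cheapest source first is optimal under one linear minimum: $4.86.

$4.86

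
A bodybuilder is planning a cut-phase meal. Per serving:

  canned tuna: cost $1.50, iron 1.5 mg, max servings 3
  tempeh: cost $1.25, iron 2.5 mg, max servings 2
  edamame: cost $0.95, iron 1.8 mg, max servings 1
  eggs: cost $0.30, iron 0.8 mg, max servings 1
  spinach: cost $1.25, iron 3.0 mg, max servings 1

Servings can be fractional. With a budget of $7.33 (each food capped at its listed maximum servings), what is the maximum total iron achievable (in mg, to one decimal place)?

12.9 mg

Iron per dollar: eggs 2.667, spinach 2.4, tempeh 2, edamame 1.895, canned tuna 1.
Take 1 serving of eggs: spends $0.30, +0.8 mg iron (running total 0.8 mg).
Take 1 serving of spinach: spends $1.25, +3.0 mg iron (running total 3.8 mg).
Take 2 servings of tempeh: spends $2.50, +5.0 mg iron (running total 8.8 mg).
Take 1 serving of edamame: spends $0.95, +1.8 mg iron (running total 10.6 mg).
Take 1.553 servings of canned tuna: spends $2.33, +2.3 mg iron (running total 12.9 mg).
Greedy by best ratio exhausts the cost allowance optimally: 12.9 mg.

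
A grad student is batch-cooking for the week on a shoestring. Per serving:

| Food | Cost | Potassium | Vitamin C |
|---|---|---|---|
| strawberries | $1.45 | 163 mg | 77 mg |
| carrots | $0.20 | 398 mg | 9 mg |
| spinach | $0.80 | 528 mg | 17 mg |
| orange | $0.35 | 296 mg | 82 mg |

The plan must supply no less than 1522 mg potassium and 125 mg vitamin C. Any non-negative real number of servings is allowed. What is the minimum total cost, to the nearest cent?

$1.01

For a min-cost LP with two ≥-constraints, a basic feasible solution has at most two positive variables.
strawberries only: max(1522/163, 125/77) = 9.337 servings → $13.54.
carrots only: max(1522/398, 125/9) = 13.89 servings → $2.78.
spinach only: max(1522/528, 125/17) = 7.353 servings → $5.88.
orange only: max(1522/296, 125/82) = 5.142 servings → $1.80.
strawberries + carrots with both tight: 1.236 servings and 3.318 servings → $2.46.
strawberries + spinach with both tight: 1.059 servings and 2.556 servings → $3.58.
strawberries + orange: intersection lies outside the first quadrant.
carrots + spinach: intersection lies outside the first quadrant.
carrots + orange with both tight: 2.93 servings and 1.203 servings → $1.01.
spinach + orange with both tight: 2.295 servings and 1.049 servings → $2.20.
The minimum over all feasible corners is $1.01.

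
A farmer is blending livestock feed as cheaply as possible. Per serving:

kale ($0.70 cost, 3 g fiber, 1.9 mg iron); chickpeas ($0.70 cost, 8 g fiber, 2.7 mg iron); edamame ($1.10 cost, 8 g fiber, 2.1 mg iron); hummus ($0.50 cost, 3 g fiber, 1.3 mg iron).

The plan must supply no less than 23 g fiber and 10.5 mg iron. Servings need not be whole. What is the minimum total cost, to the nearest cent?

With two linear requirements the optimum uses one or two foods; enumerate the corners.
kale only: max(23/3, 10.5/1.9) = 7.667 servings → $5.37.
chickpeas only: max(23/8, 10.5/2.7) = 3.889 servings → $2.72.
edamame only: max(23/8, 10.5/2.1) = 5 servings → $5.50.
hummus only: max(23/3, 10.5/1.3) = 8.077 servings → $4.04.
kale + chickpeas with both tight: 3.085 servings and 1.718 servings → $3.36.
kale + edamame with both tight: 4.011 servings and 1.371 servings → $4.32.
kale + hummus with both tight: 0.8889 servings and 6.778 servings → $4.01.
chickpeas + edamame: the both-tight solution has a negative serving — not a feasible corner.
chickpeas + hummus: the both-tight solution has a negative serving — not a feasible corner.
edamame + hummus with both targets exact would need a negative amount; discard.
The minimum over all feasible corners is $2.72.

$2.72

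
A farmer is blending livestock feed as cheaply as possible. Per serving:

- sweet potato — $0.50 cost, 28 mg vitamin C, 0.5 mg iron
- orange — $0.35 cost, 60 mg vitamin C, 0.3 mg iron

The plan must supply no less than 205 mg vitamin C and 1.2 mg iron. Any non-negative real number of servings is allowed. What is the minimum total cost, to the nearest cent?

$1.36

Two binding constraints pin down two serving amounts, so the optimal mix uses at most two foods. The candidates are each food alone (scaled to the tighter of vitamin C/iron) and each pair with both constraints tight.
sweet potato only: max(205/28, 1.2/0.5) = 7.321 servings → $3.66.
orange only: max(205/60, 1.2/0.3) = 4 servings → $1.40.
sweet potato + orange with both tight: 0.4861 servings and 3.19 servings → $1.36.
The minimum over all feasible corners is $1.36.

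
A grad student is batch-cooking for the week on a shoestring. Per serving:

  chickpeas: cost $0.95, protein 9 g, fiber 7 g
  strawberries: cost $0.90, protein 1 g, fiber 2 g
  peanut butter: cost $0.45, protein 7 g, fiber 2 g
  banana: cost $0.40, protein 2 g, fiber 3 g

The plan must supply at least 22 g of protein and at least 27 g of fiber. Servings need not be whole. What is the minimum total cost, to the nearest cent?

$3.62

Compare the cost at each extreme point of the feasible region.
chickpeas only: max(22/9, 27/7) = 3.857 servings → $3.66.
strawberries only: max(22/1, 27/2) = 22 servings → $19.80.
peanut butter only: max(22/7, 27/2) = 13.5 servings → $6.08.
banana only: max(22/2, 27/3) = 11 servings → $4.40.
chickpeas + strawberries with both tight: 1.545 servings and 8.091 servings → $8.75.
chickpeas + peanut butter with both targets exact would need a negative amount; discard.
chickpeas + banana with both tight: 0.9231 servings and 6.846 servings → $3.62.
strawberries + peanut butter with both tight: 12.08 servings and 1.417 servings → $11.51.
strawberries + banana with both targets exact would need a negative amount; discard.
peanut butter + banana with both tight: 0.7059 servings and 8.529 servings → $3.73.
So the least-cost plan costs $3.62.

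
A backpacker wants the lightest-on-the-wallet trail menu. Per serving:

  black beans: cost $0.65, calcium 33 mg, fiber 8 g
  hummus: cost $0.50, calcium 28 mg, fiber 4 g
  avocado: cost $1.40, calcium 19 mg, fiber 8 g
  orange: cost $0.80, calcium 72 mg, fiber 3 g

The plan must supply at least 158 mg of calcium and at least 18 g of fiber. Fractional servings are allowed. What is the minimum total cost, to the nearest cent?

Compare the cost at each extreme point of the feasible region.
black beans only: max(158/33, 18/8) = 4.788 servings → $3.11.
hummus only: max(158/28, 18/4) = 5.643 servings → $2.82.
avocado only: max(158/19, 18/8) = 8.316 servings → $11.64.
orange only: max(158/72, 18/3) = 6 servings → $4.80.
black beans + hummus: intersection lies outside the first quadrant.
black beans + avocado with both targets exact would need a negative amount; discard.
black beans + orange with both tight: 1.723 servings and 1.405 servings → $2.24.
hummus + avocado: intersection lies outside the first quadrant.
hummus + orange with both tight: 4.029 servings and 0.6275 servings → $2.52.
avocado + orange with both tight: 1.584 servings and 1.776 servings → $3.64.
The minimum over all feasible corners is $2.24.

$2.24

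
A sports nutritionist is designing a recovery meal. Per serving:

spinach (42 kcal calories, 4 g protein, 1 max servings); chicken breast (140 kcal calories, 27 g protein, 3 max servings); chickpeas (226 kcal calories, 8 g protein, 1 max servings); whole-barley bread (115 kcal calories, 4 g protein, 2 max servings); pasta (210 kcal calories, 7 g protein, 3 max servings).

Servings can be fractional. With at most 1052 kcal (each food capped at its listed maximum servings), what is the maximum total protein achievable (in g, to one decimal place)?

105.5 g

Protein per kcal: chicken breast 0.1929, spinach 0.09524, chickpeas 0.0354, whole-barley bread 0.03478, pasta 0.03333.
Take 3 servings of chicken breast: uses 420 kcal, +81.0 g protein (running total 81.0 g).
Take 1 serving of spinach: uses 42 kcal, +4.0 g protein (running total 85.0 g).
Take 1 serving of chickpeas: uses 226 kcal, +8.0 g protein (running total 93.0 g).
Take 2 servings of whole-barley bread: uses 230 kcal, +8.0 g protein (running total 101.0 g).
Take 0.6381 servings of pasta: uses 134 kcal, +4.5 g protein (running total 105.5 g).
Greedy by best ratio exhausts the calories allowance optimally: 105.5 g.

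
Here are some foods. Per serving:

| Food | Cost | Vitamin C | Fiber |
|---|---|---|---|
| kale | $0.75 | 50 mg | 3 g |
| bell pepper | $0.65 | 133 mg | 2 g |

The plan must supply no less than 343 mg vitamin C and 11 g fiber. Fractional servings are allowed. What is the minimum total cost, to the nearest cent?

A basic optimal solution has at most two foods positive. Try each food alone and each pair with both targets met exactly.
kale only: max(343/50, 11/3) = 6.86 servings → $5.14.
bell pepper only: max(343/133, 11/2) = 5.5 servings → $3.58.
kale + bell pepper with both tight: 2.599 servings and 1.602 servings → $2.99.
So the least-cost plan costs $2.99.

$2.99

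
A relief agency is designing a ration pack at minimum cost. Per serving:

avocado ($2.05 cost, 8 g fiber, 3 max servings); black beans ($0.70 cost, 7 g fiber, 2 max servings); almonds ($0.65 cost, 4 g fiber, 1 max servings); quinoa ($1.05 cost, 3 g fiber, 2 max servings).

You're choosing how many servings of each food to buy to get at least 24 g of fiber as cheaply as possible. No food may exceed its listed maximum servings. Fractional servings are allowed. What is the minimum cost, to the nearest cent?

$3.59

Cost per g of fiber: black beans $0.1000, almonds $0.1625, avocado $0.2562, quinoa $0.3500.
Take 2 servings of black beans: +14.0 g fiber for $1.40 (total $1.40, still need 10.0 g).
Take 1 serving of almonds: +4.0 g fiber for $0.65 (total $2.05, still need 6.0 g).
Take 0.75 servings of avocado: +6.0 g fiber for $1.54 (total $3.59, still need 0.0 g).
Greedy by cheapest-per-g is optimal for a single linear constraint, so the minimum cost is $3.59.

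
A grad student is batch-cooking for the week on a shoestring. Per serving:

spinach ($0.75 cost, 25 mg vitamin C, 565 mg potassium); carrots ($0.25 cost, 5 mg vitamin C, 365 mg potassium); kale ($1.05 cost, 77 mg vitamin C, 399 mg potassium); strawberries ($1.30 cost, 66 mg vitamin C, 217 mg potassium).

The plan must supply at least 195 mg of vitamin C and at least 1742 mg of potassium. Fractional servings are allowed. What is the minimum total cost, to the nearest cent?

$3.05

Check every corner: each single food scaled to meet both minima, and each pair solved so both constraints bind.
spinach only: max(195/25, 1742/565) = 7.8 servings → $5.85.
carrots only: max(195/5, 1742/365) = 39 servings → $9.75.
kale only: max(195/77, 1742/399) = 4.366 servings → $4.58.
strawberries only: max(195/66, 1742/217) = 8.028 servings → $10.44.
spinach + carrots: intersection lies outside the first quadrant.
spinach + kale with both tight: 1.68 servings and 1.987 servings → $3.35.
spinach + strawberries with both tight: 2.28 servings and 2.091 servings → $4.43.
carrots + kale with both tight: 2.157 servings and 2.392 servings → $3.05.
carrots + strawberries with both tight: 3.158 servings and 2.715 servings → $4.32.
kale + strawberries: intersection lies outside the first quadrant.
Cheapest feasible corner: $3.05.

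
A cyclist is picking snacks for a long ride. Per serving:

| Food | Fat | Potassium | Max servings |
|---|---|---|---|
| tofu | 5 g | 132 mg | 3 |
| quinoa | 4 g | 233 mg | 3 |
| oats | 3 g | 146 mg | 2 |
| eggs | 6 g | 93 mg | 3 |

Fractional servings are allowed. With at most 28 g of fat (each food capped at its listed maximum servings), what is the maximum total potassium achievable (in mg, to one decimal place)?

Potassium per g fat: quinoa 58.25, oats 48.67, tofu 26.4, eggs 15.5.
Take 3 servings of quinoa: uses 12 g fat, +699.0 mg potassium (running total 699.0 mg).
Take 2 servings of oats: uses 6 g fat, +292.0 mg potassium (running total 991.0 mg).
Take 2 servings of tofu: uses 10 g fat, +264.0 mg potassium (running total 1255.0 mg).
Filling greedily by potassium-per-g fat is optimal for one linear limit, giving 1255.0 mg.

1255.0 mg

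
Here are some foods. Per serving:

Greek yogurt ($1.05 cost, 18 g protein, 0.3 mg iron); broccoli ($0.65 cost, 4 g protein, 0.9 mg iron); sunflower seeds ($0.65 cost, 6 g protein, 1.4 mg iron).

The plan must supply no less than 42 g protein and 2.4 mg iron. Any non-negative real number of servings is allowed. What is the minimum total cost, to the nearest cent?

Greek yogurt only: max(42/18, 2.4/0.3) = 8 servings → $8.40.
broccoli only: max(42/4, 2.4/0.9) = 10.5 servings → $6.83.
sunflower seeds only: max(42/6, 2.4/1.4) = 7 servings → $4.55.
Greek yogurt + broccoli with both tight: 1.88 servings and 2.04 servings → $3.30.
Greek yogurt + sunflower seeds with both tight: 1.897 servings and 1.308 servings → $2.84.
broccoli + sunflower seeds with both targets exact would need a negative amount; discard.
The minimum over all feasible corners is $2.84.

$2.84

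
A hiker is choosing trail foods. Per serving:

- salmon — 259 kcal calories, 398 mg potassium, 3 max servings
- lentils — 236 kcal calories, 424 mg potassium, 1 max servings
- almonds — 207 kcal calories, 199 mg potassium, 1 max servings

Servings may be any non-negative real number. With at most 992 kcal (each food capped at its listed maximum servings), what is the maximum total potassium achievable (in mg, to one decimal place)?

1585.7 mg

Potassium per kcal: lentils 1.797, salmon 1.537, almonds 0.9614.
Take 1 serving of lentils: uses 236 kcal, +424.0 mg potassium (running total 424.0 mg).
Take 2.919 servings of salmon: uses 756 kcal, +1161.7 mg potassium (running total 1585.7 mg).
Greedy by best ratio exhausts the calories allowance optimally: 1585.7 mg.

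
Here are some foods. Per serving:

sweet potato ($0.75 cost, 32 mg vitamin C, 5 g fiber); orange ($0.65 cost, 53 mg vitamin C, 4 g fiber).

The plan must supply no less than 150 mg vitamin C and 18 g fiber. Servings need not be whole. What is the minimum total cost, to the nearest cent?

This is a tiny linear program; its minimum lies at a vertex of the feasible set. List the vertices and price them.
sweet potato only: max(150/32, 18/5) = 4.688 servings → $3.52.
orange only: max(150/53, 18/4) = 4.5 servings → $2.92.
sweet potato + orange with both tight: 2.584 servings and 1.27 servings → $2.76.
Cheapest feasible corner: $2.76.

$2.76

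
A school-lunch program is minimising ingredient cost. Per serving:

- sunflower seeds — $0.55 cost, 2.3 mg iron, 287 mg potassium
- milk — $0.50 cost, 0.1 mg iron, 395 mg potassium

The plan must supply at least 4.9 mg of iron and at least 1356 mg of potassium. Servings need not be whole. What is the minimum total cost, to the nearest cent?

Compare the cost at each extreme point of the feasible region.
sunflower seeds only: max(4.9/2.3, 1356/287) = 4.725 servings → $2.60.
milk only: max(4.9/0.1, 1356/395) = 49 servings → $24.50.
sunflower seeds + milk with both tight: 2.046 servings and 1.946 servings → $2.10.
So the least-cost plan costs $2.10.

$2.10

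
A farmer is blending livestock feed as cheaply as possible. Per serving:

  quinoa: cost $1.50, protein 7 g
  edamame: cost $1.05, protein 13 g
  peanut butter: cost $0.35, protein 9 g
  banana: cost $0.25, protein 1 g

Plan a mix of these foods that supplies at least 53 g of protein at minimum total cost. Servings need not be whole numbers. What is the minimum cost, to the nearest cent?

Cost per g of protein: peanut butter $0.0389, edamame $0.0808, quinoa $0.2143, banana $0.2500.
With no serving limits, use only peanut butter: 53 g / 9 g = 5.889 servings × $0.35 = $2.06.

$2.06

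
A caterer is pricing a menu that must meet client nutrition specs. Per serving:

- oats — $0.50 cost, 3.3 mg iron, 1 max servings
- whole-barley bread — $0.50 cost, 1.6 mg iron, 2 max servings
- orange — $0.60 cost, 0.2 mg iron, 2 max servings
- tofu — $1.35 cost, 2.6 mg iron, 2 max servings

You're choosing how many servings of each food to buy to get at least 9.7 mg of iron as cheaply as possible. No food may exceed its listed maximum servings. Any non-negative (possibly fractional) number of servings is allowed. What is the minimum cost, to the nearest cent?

$3.16

Cost per mg of iron: oats $0.1515, whole-barley bread $0.3125, tofu $0.5192, orange $3.0000.
Take 1 serving of oats: +3.3 mg iron for $0.50 (total $0.50, still need 6.4 mg).
Take 2 servings of whole-barley bread: +3.2 mg iron for $1.00 (total $1.50, still need 3.2 mg).
Take 1.231 servings of tofu: +3.2 mg iron for $1.66 (total $3.16, still need 0.0 mg).
Filling from the cheapest source first is optimal under one linear minimum: $3.16.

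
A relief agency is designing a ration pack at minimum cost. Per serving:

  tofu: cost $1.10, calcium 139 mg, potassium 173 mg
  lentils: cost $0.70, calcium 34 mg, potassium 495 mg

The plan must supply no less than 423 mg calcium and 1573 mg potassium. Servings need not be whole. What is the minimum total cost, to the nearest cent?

Check every corner: each single food scaled to meet both minima, and each pair solved so both constraints bind.
tofu only: max(423/139, 1573/173) = 9.092 servings → $10.00.
lentils only: max(423/34, 1573/495) = 12.44 servings → $8.71.
tofu + lentils with both tight: 2.478 servings and 2.312 servings → $4.34.
So the least-cost plan costs $4.34.

$4.34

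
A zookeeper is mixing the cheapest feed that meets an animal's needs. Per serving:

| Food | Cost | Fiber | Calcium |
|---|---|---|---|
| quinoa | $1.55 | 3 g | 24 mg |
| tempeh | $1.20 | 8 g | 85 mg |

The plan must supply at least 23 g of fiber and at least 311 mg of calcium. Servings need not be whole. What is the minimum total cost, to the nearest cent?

$4.39

Minimising a linear cost over {fiber ≥ 23, calcium ≥ 311, servings ≥ 0} — the optimum is at a vertex, using one or two foods.
quinoa only: max(23/3, 311/24) = 12.96 servings → $20.09.
tempeh only: max(23/8, 311/85) = 3.659 servings → $4.39.
quinoa + tempeh: intersection lies outside the first quadrant.
So the least-cost plan costs $4.39.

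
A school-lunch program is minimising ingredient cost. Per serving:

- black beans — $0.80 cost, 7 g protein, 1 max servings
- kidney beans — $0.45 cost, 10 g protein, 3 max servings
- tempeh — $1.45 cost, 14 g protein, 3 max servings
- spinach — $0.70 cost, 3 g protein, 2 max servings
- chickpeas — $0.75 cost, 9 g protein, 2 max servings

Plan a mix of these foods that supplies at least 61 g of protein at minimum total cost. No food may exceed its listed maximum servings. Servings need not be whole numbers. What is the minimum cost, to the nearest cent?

$4.20

Cost per g of protein: kidney beans $0.0450, chickpeas $0.0833, tempeh $0.1036, black beans $0.1143, spinach $0.2333.
Take 3 servings of kidney beans: +30.0 g protein for $1.35 (total $1.35, still need 31.0 g).
Take 2 servings of chickpeas: +18.0 g protein for $1.50 (total $2.85, still need 13.0 g).
Take 0.9286 servings of tempeh: +13.0 g protein for $1.35 (total $4.20, still need 0.0 g).
Filling from the cheapest source first is optimal under one linear minimum: $4.20.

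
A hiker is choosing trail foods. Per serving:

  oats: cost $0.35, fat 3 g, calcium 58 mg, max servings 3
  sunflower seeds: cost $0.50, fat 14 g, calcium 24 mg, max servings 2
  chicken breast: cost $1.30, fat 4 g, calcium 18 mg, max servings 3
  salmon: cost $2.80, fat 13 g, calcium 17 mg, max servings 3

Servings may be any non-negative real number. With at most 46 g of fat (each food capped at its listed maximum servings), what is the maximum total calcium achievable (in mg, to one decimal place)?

270.9 mg

Calcium per g fat: oats 19.33, chicken breast 4.5, sunflower seeds 1.714, salmon 1.308.
Take 3 servings of oats: uses 9 g fat, +174.0 mg calcium (running total 174.0 mg).
Take 3 servings of chicken breast: uses 12 g fat, +54.0 mg calcium (running total 228.0 mg).
Take 1.786 servings of sunflower seeds: uses 25 g fat, +42.9 mg calcium (running total 270.9 mg).
Greedy by best ratio exhausts the fat allowance optimally: 270.9 mg.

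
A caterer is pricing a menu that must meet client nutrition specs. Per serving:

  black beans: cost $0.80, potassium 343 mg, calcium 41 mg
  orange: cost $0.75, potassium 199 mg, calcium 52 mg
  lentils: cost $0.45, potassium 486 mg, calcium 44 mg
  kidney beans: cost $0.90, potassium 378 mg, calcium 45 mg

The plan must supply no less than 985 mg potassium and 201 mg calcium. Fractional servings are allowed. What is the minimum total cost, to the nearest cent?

$2.06

An LP optimum is at a vertex; with two nutrient constraints at most two foods are used. Check each candidate.
black beans only: max(985/343, 201/41) = 4.902 servings → $3.92.
orange only: max(985/199, 201/52) = 4.95 servings → $3.71.
lentils only: max(985/486, 201/44) = 4.568 servings → $2.06.
kidney beans only: max(985/378, 201/45) = 4.467 servings → $4.02.
black beans + orange with both tight: 1.16 servings and 2.951 servings → $3.14.
black beans + lentils: the both-tight solution has a negative serving — not a feasible corner.
black beans + kidney beans with both targets exact would need a negative amount; discard.
orange + lentils with both tight: 3.291 servings and 0.6794 servings → $2.77.
orange + kidney beans with both tight: 2.958 servings and 1.049 servings → $3.16.
lentils + kidney beans: the both-tight solution has a negative serving — not a feasible corner.
So the least-cost plan costs $2.06.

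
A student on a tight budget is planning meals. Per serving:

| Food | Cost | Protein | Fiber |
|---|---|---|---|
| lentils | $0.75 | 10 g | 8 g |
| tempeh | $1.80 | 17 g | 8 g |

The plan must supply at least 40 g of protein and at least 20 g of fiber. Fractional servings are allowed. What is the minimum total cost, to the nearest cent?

$3.00

Check every corner: each single food scaled to meet both minima, and each pair solved so both constraints bind.
lentils only: max(40/10, 20/8) = 4 servings → $3.00.
tempeh only: max(40/17, 20/8) = 2.5 servings → $4.50.
lentils + tempeh with both tight: 0.3571 servings and 2.143 servings → $4.12.
The minimum over all feasible corners is $3.00.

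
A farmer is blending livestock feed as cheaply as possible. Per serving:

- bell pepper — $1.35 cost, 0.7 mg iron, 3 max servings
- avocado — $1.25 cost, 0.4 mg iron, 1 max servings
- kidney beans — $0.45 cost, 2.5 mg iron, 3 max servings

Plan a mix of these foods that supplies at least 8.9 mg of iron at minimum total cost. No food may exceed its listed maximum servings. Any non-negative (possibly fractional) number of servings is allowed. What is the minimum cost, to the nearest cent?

$4.05

Cost per mg of iron: kidney beans $0.1800, bell pepper $1.9286, avocado $3.1250.
Take 3 servings of kidney beans: +7.5 mg iron for $1.35 (total $1.35, still need 1.4 mg).
Take 2 servings of bell pepper: +1.4 mg iron for $2.70 (total $4.05, still need 0.0 mg).
Filling from the cheapest source first is optimal under one linear minimum: $4.05.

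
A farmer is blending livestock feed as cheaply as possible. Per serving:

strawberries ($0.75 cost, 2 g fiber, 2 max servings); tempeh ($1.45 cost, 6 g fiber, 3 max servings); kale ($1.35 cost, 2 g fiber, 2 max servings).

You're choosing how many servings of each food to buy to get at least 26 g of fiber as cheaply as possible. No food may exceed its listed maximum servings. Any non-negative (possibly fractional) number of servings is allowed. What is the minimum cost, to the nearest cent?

Cost per g of fiber: tempeh $0.2417, strawberries $0.3750, kale $0.6750.
Take 3 servings of tempeh: +18.0 g fiber for $4.35 (total $4.35, still need 8.0 g).
Take 2 servings of strawberries: +4.0 g fiber for $1.50 (total $5.85, still need 4.0 g).
Take 2 servings of kale: +4.0 g fiber for $2.70 (total $8.55, still need 0.0 g).
Greedy by cheapest-per-g is optimal for a single linear constraint, so the minimum cost is $8.55.

$8.55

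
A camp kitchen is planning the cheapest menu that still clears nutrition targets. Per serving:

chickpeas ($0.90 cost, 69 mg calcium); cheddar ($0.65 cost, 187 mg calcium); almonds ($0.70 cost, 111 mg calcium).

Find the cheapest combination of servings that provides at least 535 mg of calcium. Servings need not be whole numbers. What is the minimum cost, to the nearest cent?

Cost per mg of calcium: cheddar $0.0035, almonds $0.0063, chickpeas $0.0130.
With no serving limits, use only cheddar: 535 mg / 187 mg = 2.861 servings × $0.65 = $1.86.

$1.86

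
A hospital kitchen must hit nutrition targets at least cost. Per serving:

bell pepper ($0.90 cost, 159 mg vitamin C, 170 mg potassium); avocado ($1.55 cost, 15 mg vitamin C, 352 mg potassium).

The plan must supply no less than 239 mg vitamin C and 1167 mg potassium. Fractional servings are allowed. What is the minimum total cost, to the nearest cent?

Minimising a linear cost over {vitamin C ≥ 239, potassium ≥ 1167, servings ≥ 0} — the optimum is at a vertex, using one or two foods.
bell pepper only: max(239/159, 1167/170) = 6.865 servings → $6.18.
avocado only: max(239/15, 1167/352) = 15.93 servings → $24.70.
bell pepper + avocado with both tight: 1.247 servings and 2.713 servings → $5.33.
The minimum over all feasible corners is $5.33.

$5.33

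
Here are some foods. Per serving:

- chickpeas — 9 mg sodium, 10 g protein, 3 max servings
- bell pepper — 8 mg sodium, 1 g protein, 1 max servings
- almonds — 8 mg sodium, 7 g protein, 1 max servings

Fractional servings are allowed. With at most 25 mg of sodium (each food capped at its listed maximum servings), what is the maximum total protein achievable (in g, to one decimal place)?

Protein per mg sodium: chickpeas 1.111, almonds 0.875, bell pepper 0.125.
Take 2.778 servings of chickpeas: uses 25 mg sodium, +27.8 g protein (running total 27.8 g).
Greedy by best ratio exhausts the sodium allowance optimally: 27.8 g.

27.8 g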